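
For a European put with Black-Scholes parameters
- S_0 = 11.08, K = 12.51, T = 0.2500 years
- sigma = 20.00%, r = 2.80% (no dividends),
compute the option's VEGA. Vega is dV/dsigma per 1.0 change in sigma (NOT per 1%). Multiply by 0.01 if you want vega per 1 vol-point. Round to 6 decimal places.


Answer: Vega = 1.215049

Derivation:
d1 = -1.0938664316; d2 = -1.1938664316
phi(d1) = 0.2193228534; exp(-qT) = 1.0000000000; exp(-rT) = 0.9930244429
Vega = S * exp(-qT) * phi(d1) * sqrt(T) = 11.0800 * 1.0000000000 * 0.2193228534 * 0.5000000000 = 1.215049


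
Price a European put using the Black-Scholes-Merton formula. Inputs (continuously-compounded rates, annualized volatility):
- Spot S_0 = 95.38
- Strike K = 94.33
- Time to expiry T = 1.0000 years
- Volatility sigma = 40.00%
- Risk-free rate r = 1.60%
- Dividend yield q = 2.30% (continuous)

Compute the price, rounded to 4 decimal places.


Answer: Price = 14.5573

Derivation:
d1 = (ln(S/K) + (r - q + 0.5*sigma^2) * T) / (sigma * sqrt(T)) = 0.21017410
d2 = d1 - sigma * sqrt(T) = -0.18982590
exp(-rT) = 0.98412732; exp(-qT) = 0.97726248
P = K * exp(-rT) * N(-d2) - S_0 * exp(-qT) * N(-d1)
N(-d1) = 0.41676590; N(-d2) = 0.57527722
P = 94.3300 * 0.98412732 * 0.57527722 - 95.3800 * 0.97726248 * 0.41676590 = 14.5573


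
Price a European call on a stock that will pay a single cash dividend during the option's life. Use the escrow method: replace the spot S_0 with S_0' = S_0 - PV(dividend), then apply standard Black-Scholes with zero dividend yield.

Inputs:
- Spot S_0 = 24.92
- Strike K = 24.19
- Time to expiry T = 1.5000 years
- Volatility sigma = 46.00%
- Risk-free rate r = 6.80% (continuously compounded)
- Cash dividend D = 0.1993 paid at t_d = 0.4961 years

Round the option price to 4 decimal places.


PV(D) = D * exp(-r * t_d) = 0.1993 * 0.96682787 = 0.19268880
S_0' = S_0 - PV(D) = 24.9200 - 0.19268880 = 24.72731120
d1 = (ln(S_0'/K) + (r + sigma^2/2)*T) / (sigma*sqrt(T)) = 0.50173542
d2 = d1 - sigma*sqrt(T) = -0.06164722
exp(-rT) = 0.90302955
N(d1) = 0.69207318; N(d2) = 0.47542189
C = S_0' * N(d1) - K * exp(-rT) * N(d2) = 24.72731120 * 0.69207318 - 24.1900 * 0.90302955 * 0.47542189 = 6.7279

Answer: Price = 6.7279


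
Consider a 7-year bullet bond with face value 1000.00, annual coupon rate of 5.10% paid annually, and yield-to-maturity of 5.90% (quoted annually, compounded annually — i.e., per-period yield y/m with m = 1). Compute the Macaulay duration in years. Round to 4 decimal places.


Answer: Macaulay duration = 6.0342 years

Derivation:
Coupon per period c = face * coupon_rate / m = 51.000000
Periods per year m = 1; per-period yield y/m = 0.059000
Number of cashflows N = 7
Cashflows (t years, CF_t, discount factor 1/(1+y/m)^(m*t), PV):
  t = 1.0000: CF_t = 51.000000, DF = 0.944287, PV = 48.158640
  t = 2.0000: CF_t = 51.000000, DF = 0.891678, PV = 45.475581
  t = 3.0000: CF_t = 51.000000, DF = 0.842000, PV = 42.942003
  t = 4.0000: CF_t = 51.000000, DF = 0.795090, PV = 40.549578
  t = 5.0000: CF_t = 51.000000, DF = 0.750793, PV = 38.290442
  t = 6.0000: CF_t = 51.000000, DF = 0.708964, PV = 36.157169
  t = 7.0000: CF_t = 1051.000000, DF = 0.669466, PV = 703.608367
Price P = sum_t PV_t = 955.181779
Macaulay numerator sum_t t * PV_t:
  t * PV_t at t = 1.0000: 48.158640
  t * PV_t at t = 2.0000: 90.951162
  t * PV_t at t = 3.0000: 128.826008
  t * PV_t at t = 4.0000: 162.198311
  t * PV_t at t = 5.0000: 191.452208
  t * PV_t at t = 6.0000: 216.943012
  t * PV_t at t = 7.0000: 4925.258569
Macaulay duration D = (sum_t t * PV_t) / P = 5763.787911 / 955.181779 = 6.034231


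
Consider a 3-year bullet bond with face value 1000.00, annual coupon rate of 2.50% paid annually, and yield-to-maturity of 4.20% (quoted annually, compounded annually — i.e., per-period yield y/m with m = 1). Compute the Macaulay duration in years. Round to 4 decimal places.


Answer: Macaulay duration = 2.9255 years

Derivation:
Coupon per period c = face * coupon_rate / m = 25.000000
Periods per year m = 1; per-period yield y/m = 0.042000
Number of cashflows N = 3
Cashflows (t years, CF_t, discount factor 1/(1+y/m)^(m*t), PV):
  t = 1.0000: CF_t = 25.000000, DF = 0.959693, PV = 23.992322
  t = 2.0000: CF_t = 25.000000, DF = 0.921010, PV = 23.025261
  t = 3.0000: CF_t = 1025.000000, DF = 0.883887, PV = 905.984377
Price P = sum_t PV_t = 953.001961
Macaulay numerator sum_t t * PV_t:
  t * PV_t at t = 1.0000: 23.992322
  t * PV_t at t = 2.0000: 46.050523
  t * PV_t at t = 3.0000: 2717.953130
Macaulay duration D = (sum_t t * PV_t) / P = 2787.995975 / 953.001961 = 2.925488


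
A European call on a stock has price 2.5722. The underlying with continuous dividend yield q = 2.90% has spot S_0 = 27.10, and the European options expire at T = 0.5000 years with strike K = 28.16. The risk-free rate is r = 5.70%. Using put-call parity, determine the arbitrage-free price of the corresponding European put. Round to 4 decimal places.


Answer: Put price = 3.2311

Derivation:
Put-call parity: C - P = S_0 * exp(-qT) - K * exp(-rT).
S_0 * exp(-qT) = 27.1000 * 0.98560462 = 26.70988517
K * exp(-rT) = 28.1600 * 0.97190229 = 27.36876860
P = C - S*exp(-qT) + K*exp(-rT)
P = 2.5722 - 26.70988517 + 27.36876860 = 3.2311


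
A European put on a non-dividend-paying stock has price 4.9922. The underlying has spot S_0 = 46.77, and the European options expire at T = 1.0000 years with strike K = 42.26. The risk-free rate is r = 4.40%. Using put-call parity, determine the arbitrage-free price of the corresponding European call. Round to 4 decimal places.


Answer: Call price = 11.3213

Derivation:
Put-call parity: C - P = S_0 * exp(-qT) - K * exp(-rT).
S_0 * exp(-qT) = 46.7700 * 1.00000000 = 46.77000000
K * exp(-rT) = 42.2600 * 0.95695396 = 40.44087424
C = P + S*exp(-qT) - K*exp(-rT)
C = 4.9922 + 46.77000000 - 40.44087424 = 11.3213


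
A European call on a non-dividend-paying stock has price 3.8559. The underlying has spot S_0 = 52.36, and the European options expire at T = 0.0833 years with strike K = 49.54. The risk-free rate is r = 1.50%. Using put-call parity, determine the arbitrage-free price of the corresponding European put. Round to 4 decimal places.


Answer: Put price = 0.9740

Derivation:
Put-call parity: C - P = S_0 * exp(-qT) - K * exp(-rT).
S_0 * exp(-qT) = 52.3600 * 1.00000000 = 52.36000000
K * exp(-rT) = 49.5400 * 0.99875128 = 49.47813843
P = C - S*exp(-qT) + K*exp(-rT)
P = 3.8559 - 52.36000000 + 49.47813843 = 0.9740


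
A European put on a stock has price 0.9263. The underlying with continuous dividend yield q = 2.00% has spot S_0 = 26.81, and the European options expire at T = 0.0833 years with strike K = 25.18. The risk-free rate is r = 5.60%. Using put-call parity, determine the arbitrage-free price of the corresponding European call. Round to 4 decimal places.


Put-call parity: C - P = S_0 * exp(-qT) - K * exp(-rT).
S_0 * exp(-qT) = 26.8100 * 0.99833539 = 26.76537173
K * exp(-rT) = 25.1800 * 0.99534606 = 25.06281387
C = P + S*exp(-qT) - K*exp(-rT)
C = 0.9263 + 26.76537173 - 25.06281387 = 2.6289

Answer: Call price = 2.6289


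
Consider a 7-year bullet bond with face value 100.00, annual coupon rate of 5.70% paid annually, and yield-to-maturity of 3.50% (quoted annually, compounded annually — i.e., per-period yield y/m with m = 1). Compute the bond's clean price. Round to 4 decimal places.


Coupon per period c = face * coupon_rate / m = 5.700000
Periods per year m = 1; per-period yield y/m = 0.035000
Number of cashflows N = 7
Cashflows (t years, CF_t, discount factor 1/(1+y/m)^(m*t), PV):
  t = 1.0000: CF_t = 5.700000, DF = 0.966184, PV = 5.507246
  t = 2.0000: CF_t = 5.700000, DF = 0.933511, PV = 5.321011
  t = 3.0000: CF_t = 5.700000, DF = 0.901943, PV = 5.141073
  t = 4.0000: CF_t = 5.700000, DF = 0.871442, PV = 4.967221
  t = 5.0000: CF_t = 5.700000, DF = 0.841973, PV = 4.799247
  t = 6.0000: CF_t = 5.700000, DF = 0.813501, PV = 4.636954
  t = 7.0000: CF_t = 105.700000, DF = 0.785991, PV = 83.079245
Price P = sum_t PV_t = 113.451997

Answer: Price = 113.4520


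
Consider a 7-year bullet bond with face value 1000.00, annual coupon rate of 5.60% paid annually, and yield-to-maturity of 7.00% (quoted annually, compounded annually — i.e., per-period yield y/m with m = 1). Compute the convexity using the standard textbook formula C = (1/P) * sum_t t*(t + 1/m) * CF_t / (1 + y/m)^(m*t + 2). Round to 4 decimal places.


Answer: Convexity = 39.1048

Derivation:
Coupon per period c = face * coupon_rate / m = 56.000000
Periods per year m = 1; per-period yield y/m = 0.070000
Number of cashflows N = 7
Cashflows (t years, CF_t, discount factor 1/(1+y/m)^(m*t), PV):
  t = 1.0000: CF_t = 56.000000, DF = 0.934579, PV = 52.336449
  t = 2.0000: CF_t = 56.000000, DF = 0.873439, PV = 48.912569
  t = 3.0000: CF_t = 56.000000, DF = 0.816298, PV = 45.712681
  t = 4.0000: CF_t = 56.000000, DF = 0.762895, PV = 42.722132
  t = 5.0000: CF_t = 56.000000, DF = 0.712986, PV = 39.927226
  t = 6.0000: CF_t = 56.000000, DF = 0.666342, PV = 37.315165
  t = 7.0000: CF_t = 1056.000000, DF = 0.622750, PV = 657.623727
Price P = sum_t PV_t = 924.549948
Convexity numerator sum_t t*(t + 1/m) * CF_t / (1+y/m)^(m*t + 2):
  t = 1.0000: term = 91.425362
  t = 2.0000: term = 256.332791
  t = 3.0000: term = 479.126713
  t = 4.0000: term = 746.303291
  t = 5.0000: term = 1046.219566
  t = 6.0000: term = 1368.885414
  t = 7.0000: term = 32166.065801
Convexity = (1/P) * sum = 36154.358939 / 924.549948 = 39.104820


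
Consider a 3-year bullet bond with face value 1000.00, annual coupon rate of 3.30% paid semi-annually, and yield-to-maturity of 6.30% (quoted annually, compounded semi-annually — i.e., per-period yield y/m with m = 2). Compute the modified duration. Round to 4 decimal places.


Coupon per period c = face * coupon_rate / m = 16.500000
Periods per year m = 2; per-period yield y/m = 0.031500
Number of cashflows N = 6
Cashflows (t years, CF_t, discount factor 1/(1+y/m)^(m*t), PV):
  t = 0.5000: CF_t = 16.500000, DF = 0.969462, PV = 15.996122
  t = 1.0000: CF_t = 16.500000, DF = 0.939856, PV = 15.507632
  t = 1.5000: CF_t = 16.500000, DF = 0.911155, PV = 15.034059
  t = 2.0000: CF_t = 16.500000, DF = 0.883330, PV = 14.574948
  t = 2.5000: CF_t = 16.500000, DF = 0.856355, PV = 14.129858
  t = 3.0000: CF_t = 1016.500000, DF = 0.830204, PV = 843.901947
Price P = sum_t PV_t = 919.144566
First compute Macaulay numerator sum_t t * PV_t:
  t * PV_t at t = 0.5000: 7.998061
  t * PV_t at t = 1.0000: 15.507632
  t * PV_t at t = 1.5000: 22.551088
  t * PV_t at t = 2.0000: 29.149896
  t * PV_t at t = 2.5000: 35.324644
  t * PV_t at t = 3.0000: 2531.705842
Macaulay duration D = 2642.237164 / 919.144566 = 2.874670
Modified duration = D / (1 + y/m) = 2.874670 / (1 + 0.031500) = 2.786883

Answer: Modified duration = 2.7869


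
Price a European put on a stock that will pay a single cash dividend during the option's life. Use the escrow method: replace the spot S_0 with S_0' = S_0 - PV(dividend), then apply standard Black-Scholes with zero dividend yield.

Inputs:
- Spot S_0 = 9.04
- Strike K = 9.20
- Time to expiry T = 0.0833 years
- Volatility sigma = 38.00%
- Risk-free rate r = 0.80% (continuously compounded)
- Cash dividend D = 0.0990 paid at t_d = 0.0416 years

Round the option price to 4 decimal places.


Answer: Price = 0.5357

Derivation:
PV(D) = D * exp(-r * t_d) = 0.0990 * 0.99966726 = 0.09896706
S_0' = S_0 - PV(D) = 9.0400 - 0.09896706 = 8.94103294
d1 = (ln(S_0'/K) + (r + sigma^2/2)*T) / (sigma*sqrt(T)) = -0.19942355
d2 = d1 - sigma*sqrt(T) = -0.30909816
exp(-rT) = 0.99933382
N(-d1) = 0.57903428; N(-d2) = 0.62137657
P = K * exp(-rT) * N(-d2) - S_0' * N(-d1) = 9.2000 * 0.99933382 * 0.62137657 - 8.94103294 * 0.57903428 = 0.5357


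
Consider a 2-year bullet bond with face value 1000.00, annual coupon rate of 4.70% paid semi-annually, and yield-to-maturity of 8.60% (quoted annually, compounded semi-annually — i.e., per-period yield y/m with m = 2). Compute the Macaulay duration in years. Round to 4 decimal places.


Coupon per period c = face * coupon_rate / m = 23.500000
Periods per year m = 2; per-period yield y/m = 0.043000
Number of cashflows N = 4
Cashflows (t years, CF_t, discount factor 1/(1+y/m)^(m*t), PV):
  t = 0.5000: CF_t = 23.500000, DF = 0.958773, PV = 22.531160
  t = 1.0000: CF_t = 23.500000, DF = 0.919245, PV = 21.602263
  t = 1.5000: CF_t = 23.500000, DF = 0.881347, PV = 20.711661
  t = 2.0000: CF_t = 1023.500000, DF = 0.845012, PV = 864.869563
Price P = sum_t PV_t = 929.714647
Macaulay numerator sum_t t * PV_t:
  t * PV_t at t = 0.5000: 11.265580
  t * PV_t at t = 1.0000: 21.602263
  t * PV_t at t = 1.5000: 31.067492
  t * PV_t at t = 2.0000: 1729.739125
Macaulay duration D = (sum_t t * PV_t) / P = 1793.674460 / 929.714647 = 1.929274

Answer: Macaulay duration = 1.9293 years


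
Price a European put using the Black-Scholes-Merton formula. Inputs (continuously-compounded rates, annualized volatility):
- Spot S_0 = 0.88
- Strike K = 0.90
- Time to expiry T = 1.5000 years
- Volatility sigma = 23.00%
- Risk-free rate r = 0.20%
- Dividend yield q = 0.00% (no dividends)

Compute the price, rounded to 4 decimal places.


d1 = (ln(S/K) + (r - q + 0.5*sigma^2) * T) / (sigma * sqrt(T)) = 0.07171731
d2 = d1 - sigma * sqrt(T) = -0.20997401
exp(-rT) = 0.99700450; exp(-qT) = 1.00000000
P = K * exp(-rT) * N(-d2) - S_0 * exp(-qT) * N(-d1)
N(-d1) = 0.47141344; N(-d2) = 0.58315602
P = 0.9000 * 0.99700450 * 0.58315602 - 0.8800 * 1.00000000 * 0.47141344 = 0.1084

Answer: Price = 0.1084


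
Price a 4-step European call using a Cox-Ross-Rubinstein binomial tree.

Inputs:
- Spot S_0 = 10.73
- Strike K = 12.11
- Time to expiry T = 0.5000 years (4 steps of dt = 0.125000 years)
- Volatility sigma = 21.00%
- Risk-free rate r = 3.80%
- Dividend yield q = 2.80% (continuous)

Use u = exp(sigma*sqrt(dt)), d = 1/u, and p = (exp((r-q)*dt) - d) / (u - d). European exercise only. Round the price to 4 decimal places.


dt = T/N = 0.125000
u = exp(sigma*sqrt(dt)) = 1.077072; d = 1/u = 0.928443
p = (exp((r-q)*dt) - d) / (u - d) = 0.489862
Discount per step: exp(-r*dt) = 0.995261
Stock lattice S(k, i) with i counting down-moves:
  k=0: S(0,0) = 10.7300
  k=1: S(1,0) = 11.5570; S(1,1) = 9.9622
  k=2: S(2,0) = 12.4477; S(2,1) = 10.7300; S(2,2) = 9.2493
  k=3: S(3,0) = 13.4071; S(3,1) = 11.5570; S(3,2) = 9.9622; S(3,3) = 8.5875
  k=4: S(4,0) = 14.4404; S(4,1) = 12.4477; S(4,2) = 10.7300; S(4,3) = 9.2493; S(4,4) = 7.9730
Terminal payoffs V(N, i) = max(S_T - K, 0):
  V(4,0) = 2.330379; V(4,1) = 0.337701; V(4,2) = 0.000000; V(4,3) = 0.000000; V(4,4) = 0.000000
Backward induction: V(k, i) = exp(-r*dt) * [p * V(k+1, i) + (1-p) * V(k+1, i+1)].
  V(3,0) = exp(-r*dt) * [p*2.330379 + (1-p)*0.337701] = 1.307614
  V(3,1) = exp(-r*dt) * [p*0.337701 + (1-p)*0.000000] = 0.164643
  V(3,2) = exp(-r*dt) * [p*0.000000 + (1-p)*0.000000] = 0.000000
  V(3,3) = exp(-r*dt) * [p*0.000000 + (1-p)*0.000000] = 0.000000
  V(2,0) = exp(-r*dt) * [p*1.307614 + (1-p)*0.164643] = 0.721108
  V(2,1) = exp(-r*dt) * [p*0.164643 + (1-p)*0.000000] = 0.080270
  V(2,2) = exp(-r*dt) * [p*0.000000 + (1-p)*0.000000] = 0.000000
  V(1,0) = exp(-r*dt) * [p*0.721108 + (1-p)*0.080270] = 0.392325
  V(1,1) = exp(-r*dt) * [p*0.080270 + (1-p)*0.000000] = 0.039135
  V(0,0) = exp(-r*dt) * [p*0.392325 + (1-p)*0.039135] = 0.211144

Answer: Price = V(0,0) = 0.2111


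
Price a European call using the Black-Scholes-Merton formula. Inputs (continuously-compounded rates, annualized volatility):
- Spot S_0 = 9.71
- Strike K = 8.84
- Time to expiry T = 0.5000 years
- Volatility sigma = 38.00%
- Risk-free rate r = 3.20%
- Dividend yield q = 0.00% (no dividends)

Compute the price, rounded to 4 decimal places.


d1 = (ln(S/K) + (r - q + 0.5*sigma^2) * T) / (sigma * sqrt(T)) = 0.54324188
d2 = d1 - sigma * sqrt(T) = 0.27454130
exp(-rT) = 0.98412732; exp(-qT) = 1.00000000
C = S_0 * exp(-qT) * N(d1) - K * exp(-rT) * N(d2)
N(d1) = 0.70651836; N(d2) = 0.60816567
C = 9.7100 * 1.00000000 * 0.70651836 - 8.8400 * 0.98412732 * 0.60816567 = 1.5694

Answer: Price = 1.5694


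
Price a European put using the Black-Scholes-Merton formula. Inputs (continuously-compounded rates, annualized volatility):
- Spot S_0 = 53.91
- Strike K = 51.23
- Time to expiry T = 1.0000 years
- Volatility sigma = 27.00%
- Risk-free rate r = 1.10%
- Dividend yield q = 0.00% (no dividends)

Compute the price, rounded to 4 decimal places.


d1 = (ln(S/K) + (r - q + 0.5*sigma^2) * T) / (sigma * sqrt(T)) = 0.36459515
d2 = d1 - sigma * sqrt(T) = 0.09459515
exp(-rT) = 0.98906028; exp(-qT) = 1.00000000
P = K * exp(-rT) * N(-d2) - S_0 * exp(-qT) * N(-d1)
N(-d1) = 0.35770682; N(-d2) = 0.46231820
P = 51.2300 * 0.98906028 * 0.46231820 - 53.9100 * 1.00000000 * 0.35770682 = 4.1415

Answer: Price = 4.1415


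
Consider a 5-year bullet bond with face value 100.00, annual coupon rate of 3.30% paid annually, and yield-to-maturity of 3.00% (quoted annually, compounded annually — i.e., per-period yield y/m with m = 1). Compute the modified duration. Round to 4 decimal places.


Answer: Modified duration = 4.5563

Derivation:
Coupon per period c = face * coupon_rate / m = 3.300000
Periods per year m = 1; per-period yield y/m = 0.030000
Number of cashflows N = 5
Cashflows (t years, CF_t, discount factor 1/(1+y/m)^(m*t), PV):
  t = 1.0000: CF_t = 3.300000, DF = 0.970874, PV = 3.203883
  t = 2.0000: CF_t = 3.300000, DF = 0.942596, PV = 3.110567
  t = 3.0000: CF_t = 3.300000, DF = 0.915142, PV = 3.019967
  t = 4.0000: CF_t = 3.300000, DF = 0.888487, PV = 2.932007
  t = 5.0000: CF_t = 103.300000, DF = 0.862609, PV = 89.107487
Price P = sum_t PV_t = 101.373912
First compute Macaulay numerator sum_t t * PV_t:
  t * PV_t at t = 1.0000: 3.203883
  t * PV_t at t = 2.0000: 6.221133
  t * PV_t at t = 3.0000: 9.059902
  t * PV_t at t = 4.0000: 11.728029
  t * PV_t at t = 5.0000: 445.537437
Macaulay duration D = 475.750385 / 101.373912 = 4.693026
Modified duration = D / (1 + y/m) = 4.693026 / (1 + 0.030000) = 4.556336


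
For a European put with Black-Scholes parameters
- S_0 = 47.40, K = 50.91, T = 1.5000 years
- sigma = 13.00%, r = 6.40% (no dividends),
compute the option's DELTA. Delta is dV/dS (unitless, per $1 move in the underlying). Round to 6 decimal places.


d1 = 0.2338814309; d2 = 0.0746645976
phi(d1) = 0.3881789652; exp(-qT) = 1.0000000000; exp(-rT) = 0.9084640161
N(-d1) = 0.4075385147
Delta = -exp(-qT) * N(-d1) = -1.0000000000 * 0.4075385147 = -0.407539

Answer: Delta = -0.407539


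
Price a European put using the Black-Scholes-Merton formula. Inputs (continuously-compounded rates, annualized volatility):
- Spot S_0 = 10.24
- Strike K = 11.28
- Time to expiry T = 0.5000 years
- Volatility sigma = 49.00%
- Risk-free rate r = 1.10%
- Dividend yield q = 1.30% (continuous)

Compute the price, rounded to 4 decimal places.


d1 = (ln(S/K) + (r - q + 0.5*sigma^2) * T) / (sigma * sqrt(T)) = -0.10882121
d2 = d1 - sigma * sqrt(T) = -0.45530354
exp(-rT) = 0.99451510; exp(-qT) = 0.99352108
P = K * exp(-rT) * N(-d2) - S_0 * exp(-qT) * N(-d1)
N(-d1) = 0.54332785; N(-d2) = 0.67555456
P = 11.2800 * 0.99451510 * 0.67555456 - 10.2400 * 0.99352108 * 0.54332785 = 2.0508

Answer: Price = 2.0508


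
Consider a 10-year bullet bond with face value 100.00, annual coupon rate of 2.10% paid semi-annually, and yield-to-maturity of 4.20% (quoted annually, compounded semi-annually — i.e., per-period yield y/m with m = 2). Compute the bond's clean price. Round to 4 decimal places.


Coupon per period c = face * coupon_rate / m = 1.050000
Periods per year m = 2; per-period yield y/m = 0.021000
Number of cashflows N = 20
Cashflows (t years, CF_t, discount factor 1/(1+y/m)^(m*t), PV):
  t = 0.5000: CF_t = 1.050000, DF = 0.979432, PV = 1.028404
  t = 1.0000: CF_t = 1.050000, DF = 0.959287, PV = 1.007251
  t = 1.5000: CF_t = 1.050000, DF = 0.939556, PV = 0.986534
  t = 2.0000: CF_t = 1.050000, DF = 0.920231, PV = 0.966243
  t = 2.5000: CF_t = 1.050000, DF = 0.901304, PV = 0.946369
  t = 3.0000: CF_t = 1.050000, DF = 0.882766, PV = 0.926904
  t = 3.5000: CF_t = 1.050000, DF = 0.864609, PV = 0.907840
  t = 4.0000: CF_t = 1.050000, DF = 0.846826, PV = 0.889167
  t = 4.5000: CF_t = 1.050000, DF = 0.829408, PV = 0.870879
  t = 5.0000: CF_t = 1.050000, DF = 0.812349, PV = 0.852966
  t = 5.5000: CF_t = 1.050000, DF = 0.795640, PV = 0.835422
  t = 6.0000: CF_t = 1.050000, DF = 0.779276, PV = 0.818239
  t = 6.5000: CF_t = 1.050000, DF = 0.763247, PV = 0.801410
  t = 7.0000: CF_t = 1.050000, DF = 0.747549, PV = 0.784926
  t = 7.5000: CF_t = 1.050000, DF = 0.732173, PV = 0.768782
  t = 8.0000: CF_t = 1.050000, DF = 0.717114, PV = 0.752970
  t = 8.5000: CF_t = 1.050000, DF = 0.702364, PV = 0.737482
  t = 9.0000: CF_t = 1.050000, DF = 0.687918, PV = 0.722314
  t = 9.5000: CF_t = 1.050000, DF = 0.673769, PV = 0.707457
  t = 10.0000: CF_t = 101.050000, DF = 0.659911, PV = 66.683974
Price P = sum_t PV_t = 82.995534

Answer: Price = 82.9955


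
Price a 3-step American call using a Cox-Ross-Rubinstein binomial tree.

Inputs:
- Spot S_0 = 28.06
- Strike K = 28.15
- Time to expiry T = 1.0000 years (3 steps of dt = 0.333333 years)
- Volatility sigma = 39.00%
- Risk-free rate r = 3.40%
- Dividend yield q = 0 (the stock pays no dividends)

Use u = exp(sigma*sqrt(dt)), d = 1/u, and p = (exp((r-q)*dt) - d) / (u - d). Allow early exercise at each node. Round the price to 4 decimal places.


Answer: Price = V(0,0) = 5.0615

Derivation:
dt = T/N = 0.333333
u = exp(sigma*sqrt(dt)) = 1.252531; d = 1/u = 0.798383
p = (exp((r-q)*dt) - d) / (u - d) = 0.469042
Discount per step: exp(-r*dt) = 0.988731
Stock lattice S(k, i) with i counting down-moves:
  k=0: S(0,0) = 28.0600
  k=1: S(1,0) = 35.1460; S(1,1) = 22.4026
  k=2: S(2,0) = 44.0215; S(2,1) = 28.0600; S(2,2) = 17.8859
  k=3: S(3,0) = 55.1383; S(3,1) = 35.1460; S(3,2) = 22.4026; S(3,3) = 14.2798
Terminal payoffs V(N, i) = max(S_T - K, 0):
  V(3,0) = 26.988317; V(3,1) = 6.996030; V(3,2) = 0.000000; V(3,3) = 0.000000
Backward induction: V(k, i) = exp(-r*dt) * [p * V(k+1, i) + (1-p) * V(k+1, i+1)]; then take max(V_cont, immediate exercise) for American.
  V(2,0) = exp(-r*dt) * [p*26.988317 + (1-p)*6.996030] = 16.188738; exercise = 15.871506; V(2,0) = max -> 16.188738
  V(2,1) = exp(-r*dt) * [p*6.996030 + (1-p)*0.000000] = 3.244453; exercise = 0.000000; V(2,1) = max -> 3.244453
  V(2,2) = exp(-r*dt) * [p*0.000000 + (1-p)*0.000000] = 0.000000; exercise = 0.000000; V(2,2) = max -> 0.000000
  V(1,0) = exp(-r*dt) * [p*16.188738 + (1-p)*3.244453] = 9.210884; exercise = 6.996030; V(1,0) = max -> 9.210884
  V(1,1) = exp(-r*dt) * [p*3.244453 + (1-p)*0.000000] = 1.504635; exercise = 0.000000; V(1,1) = max -> 1.504635
  V(0,0) = exp(-r*dt) * [p*9.210884 + (1-p)*1.504635] = 5.061500; exercise = 0.000000; V(0,0) = max -> 5.061500


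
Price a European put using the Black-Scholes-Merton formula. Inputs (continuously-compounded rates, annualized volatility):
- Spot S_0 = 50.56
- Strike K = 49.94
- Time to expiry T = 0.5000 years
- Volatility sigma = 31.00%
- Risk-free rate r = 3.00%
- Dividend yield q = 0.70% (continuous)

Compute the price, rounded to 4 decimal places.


Answer: Price = 3.7775

Derivation:
d1 = (ln(S/K) + (r - q + 0.5*sigma^2) * T) / (sigma * sqrt(T)) = 0.21835213
d2 = d1 - sigma * sqrt(T) = -0.00085097
exp(-rT) = 0.98511194; exp(-qT) = 0.99650612
P = K * exp(-rT) * N(-d2) - S_0 * exp(-qT) * N(-d1)
N(-d1) = 0.41357738; N(-d2) = 0.50033949
P = 49.9400 * 0.98511194 * 0.50033949 - 50.5600 * 0.99650612 * 0.41357738 = 3.7775


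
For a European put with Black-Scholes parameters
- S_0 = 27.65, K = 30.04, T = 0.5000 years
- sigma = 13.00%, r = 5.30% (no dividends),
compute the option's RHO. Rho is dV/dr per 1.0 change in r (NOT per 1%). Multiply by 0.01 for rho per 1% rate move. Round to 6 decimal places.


d1 = -0.5676337644; d2 = -0.6595576460
phi(d1) = 0.3395810665; exp(-qT) = 1.0000000000; exp(-rT) = 0.9738480438
N(-d2) = 0.7452311292
Rho = -K*T*exp(-rT)*N(-d2) = -30.0400 * 0.5000 * 0.9738480438 * 0.7452311292 = -10.900643

Answer: Rho = -10.900643


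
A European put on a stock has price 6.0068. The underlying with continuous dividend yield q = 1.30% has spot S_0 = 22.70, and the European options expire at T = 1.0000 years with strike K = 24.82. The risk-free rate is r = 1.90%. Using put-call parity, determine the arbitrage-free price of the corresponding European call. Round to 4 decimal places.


Answer: Call price = 4.0607

Derivation:
Put-call parity: C - P = S_0 * exp(-qT) - K * exp(-rT).
S_0 * exp(-qT) = 22.7000 * 0.98708414 = 22.40680986
K * exp(-rT) = 24.8200 * 0.98117936 = 24.35287177
C = P + S*exp(-qT) - K*exp(-rT)
C = 6.0068 + 22.40680986 - 24.35287177 = 4.0607


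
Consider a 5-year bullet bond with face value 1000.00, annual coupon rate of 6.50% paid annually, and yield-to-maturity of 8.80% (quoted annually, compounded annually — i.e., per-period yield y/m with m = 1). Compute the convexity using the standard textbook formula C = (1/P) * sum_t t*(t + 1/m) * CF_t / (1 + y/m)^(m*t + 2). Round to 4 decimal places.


Coupon per period c = face * coupon_rate / m = 65.000000
Periods per year m = 1; per-period yield y/m = 0.088000
Number of cashflows N = 5
Cashflows (t years, CF_t, discount factor 1/(1+y/m)^(m*t), PV):
  t = 1.0000: CF_t = 65.000000, DF = 0.919118, PV = 59.742647
  t = 2.0000: CF_t = 65.000000, DF = 0.844777, PV = 54.910521
  t = 3.0000: CF_t = 65.000000, DF = 0.776450, PV = 50.469229
  t = 4.0000: CF_t = 65.000000, DF = 0.713649, PV = 46.387159
  t = 5.0000: CF_t = 1065.000000, DF = 0.655927, PV = 698.562279
Price P = sum_t PV_t = 910.071835
Convexity numerator sum_t t*(t + 1/m) * CF_t / (1+y/m)^(m*t + 2):
  t = 1.0000: term = 100.938458
  t = 2.0000: term = 278.322954
  t = 3.0000: term = 511.623078
  t = 4.0000: term = 783.736332
  t = 5.0000: term = 17703.885616
Convexity = (1/P) * sum = 19378.506438 / 910.071835 = 21.293381

Answer: Convexity = 21.2934


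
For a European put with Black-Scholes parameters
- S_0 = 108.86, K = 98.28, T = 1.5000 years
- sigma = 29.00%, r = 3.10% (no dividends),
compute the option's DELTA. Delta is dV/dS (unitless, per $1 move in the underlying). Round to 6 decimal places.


d1 = 0.5963722148; d2 = 0.2411962021
phi(d1) = 0.3339485157; exp(-qT) = 1.0000000000; exp(-rT) = 0.9545645606
N(-d1) = 0.2754632990
Delta = -exp(-qT) * N(-d1) = -1.0000000000 * 0.2754632990 = -0.275463

Answer: Delta = -0.275463


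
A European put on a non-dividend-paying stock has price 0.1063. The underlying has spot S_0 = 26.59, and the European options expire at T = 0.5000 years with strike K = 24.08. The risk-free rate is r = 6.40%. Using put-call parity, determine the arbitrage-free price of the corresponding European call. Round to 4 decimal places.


Put-call parity: C - P = S_0 * exp(-qT) - K * exp(-rT).
S_0 * exp(-qT) = 26.5900 * 1.00000000 = 26.59000000
K * exp(-rT) = 24.0800 * 0.96850658 = 23.32163850
C = P + S*exp(-qT) - K*exp(-rT)
C = 0.1063 + 26.59000000 - 23.32163850 = 3.3747

Answer: Call price = 3.3747


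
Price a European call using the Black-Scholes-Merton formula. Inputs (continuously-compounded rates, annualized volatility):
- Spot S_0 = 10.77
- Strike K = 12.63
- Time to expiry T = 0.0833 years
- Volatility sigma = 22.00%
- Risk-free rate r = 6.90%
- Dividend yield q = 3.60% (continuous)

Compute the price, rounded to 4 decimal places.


Answer: Price = 0.0016

Derivation:
d1 = (ln(S/K) + (r - q + 0.5*sigma^2) * T) / (sigma * sqrt(T)) = -2.43395028
d2 = d1 - sigma * sqrt(T) = -2.49744611
exp(-rT) = 0.99426879; exp(-qT) = 0.99700569
C = S_0 * exp(-qT) * N(d1) - K * exp(-rT) * N(d2)
N(d1) = 0.00746752; N(d2) = 0.00625457
C = 10.7700 * 0.99700569 * 0.00746752 - 12.6300 * 0.99426879 * 0.00625457 = 0.0016


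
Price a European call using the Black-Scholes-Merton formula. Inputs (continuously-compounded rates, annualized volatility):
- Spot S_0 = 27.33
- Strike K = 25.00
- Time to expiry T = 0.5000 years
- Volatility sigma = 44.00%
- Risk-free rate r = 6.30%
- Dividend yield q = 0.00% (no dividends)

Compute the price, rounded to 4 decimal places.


d1 = (ln(S/K) + (r - q + 0.5*sigma^2) * T) / (sigma * sqrt(T)) = 0.54321606
d2 = d1 - sigma * sqrt(T) = 0.23208908
exp(-rT) = 0.96899096; exp(-qT) = 1.00000000
C = S_0 * exp(-qT) * N(d1) - K * exp(-rT) * N(d2)
N(d1) = 0.70650948; N(d2) = 0.59176559
C = 27.3300 * 1.00000000 * 0.70650948 - 25.0000 * 0.96899096 * 0.59176559 = 4.9735

Answer: Price = 4.9735


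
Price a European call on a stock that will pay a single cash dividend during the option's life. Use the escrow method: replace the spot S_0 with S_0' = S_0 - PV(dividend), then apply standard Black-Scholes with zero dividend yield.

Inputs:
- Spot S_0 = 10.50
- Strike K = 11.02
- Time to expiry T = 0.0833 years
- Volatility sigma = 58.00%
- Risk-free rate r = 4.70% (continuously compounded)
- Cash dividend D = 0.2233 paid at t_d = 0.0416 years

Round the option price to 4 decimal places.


Answer: Price = 0.4130

Derivation:
PV(D) = D * exp(-r * t_d) = 0.2233 * 0.99804671 = 0.22286383
S_0' = S_0 - PV(D) = 10.5000 - 0.22286383 = 10.27713617
d1 = (ln(S_0'/K) + (r + sigma^2/2)*T) / (sigma*sqrt(T)) = -0.30982436
d2 = d1 - sigma*sqrt(T) = -0.47722245
exp(-rT) = 0.99609255
N(d1) = 0.37834726; N(d2) = 0.31660186
C = S_0' * N(d1) - K * exp(-rT) * N(d2) = 10.27713617 * 0.37834726 - 11.0200 * 0.99609255 * 0.31660186 = 0.4130


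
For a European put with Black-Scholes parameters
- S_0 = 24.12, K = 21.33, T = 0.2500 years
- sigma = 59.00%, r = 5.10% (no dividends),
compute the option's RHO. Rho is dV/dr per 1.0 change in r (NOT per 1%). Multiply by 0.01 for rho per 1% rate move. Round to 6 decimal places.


Answer: Rho = -1.986779

Derivation:
d1 = 0.6074214894; d2 = 0.3124214894
phi(d1) = 0.3317349521; exp(-qT) = 1.0000000000; exp(-rT) = 0.9873309369
N(-d2) = 0.3773601105
Rho = -K*T*exp(-rT)*N(-d2) = -21.3300 * 0.2500 * 0.9873309369 * 0.3773601105 = -1.986779


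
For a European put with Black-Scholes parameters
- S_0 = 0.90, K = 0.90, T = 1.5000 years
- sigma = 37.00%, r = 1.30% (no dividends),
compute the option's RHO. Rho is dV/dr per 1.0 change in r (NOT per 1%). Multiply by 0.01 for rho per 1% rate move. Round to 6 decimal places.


d1 = 0.2696093778; d2 = -0.1835462246
phi(d1) = 0.3847032037; exp(-qT) = 1.0000000000; exp(-rT) = 0.9806888952
N(-d2) = 0.5728152736
Rho = -K*T*exp(-rT)*N(-d2) = -0.9000 * 1.5000 * 0.9806888952 * 0.5728152736 = -0.758367

Answer: Rho = -0.758367


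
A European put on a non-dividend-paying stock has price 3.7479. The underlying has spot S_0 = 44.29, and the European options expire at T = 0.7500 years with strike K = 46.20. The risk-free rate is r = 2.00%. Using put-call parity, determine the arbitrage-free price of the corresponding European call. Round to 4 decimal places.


Answer: Call price = 2.5257

Derivation:
Put-call parity: C - P = S_0 * exp(-qT) - K * exp(-rT).
S_0 * exp(-qT) = 44.2900 * 1.00000000 = 44.29000000
K * exp(-rT) = 46.2000 * 0.98511194 = 45.51217161
C = P + S*exp(-qT) - K*exp(-rT)
C = 3.7479 + 44.29000000 - 45.51217161 = 2.5257


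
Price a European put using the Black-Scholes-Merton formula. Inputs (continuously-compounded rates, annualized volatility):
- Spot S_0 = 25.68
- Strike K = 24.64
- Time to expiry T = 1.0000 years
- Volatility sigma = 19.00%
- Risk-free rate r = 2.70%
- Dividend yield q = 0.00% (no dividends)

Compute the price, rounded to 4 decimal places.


Answer: Price = 1.1511

Derivation:
d1 = (ln(S/K) + (r - q + 0.5*sigma^2) * T) / (sigma * sqrt(T)) = 0.45469126
d2 = d1 - sigma * sqrt(T) = 0.26469126
exp(-rT) = 0.97336124; exp(-qT) = 1.00000000
P = K * exp(-rT) * N(-d2) - S_0 * exp(-qT) * N(-d1)
N(-d1) = 0.32466568; N(-d2) = 0.39562365
P = 24.6400 * 0.97336124 * 0.39562365 - 25.6800 * 1.00000000 * 0.32466568 = 1.1511


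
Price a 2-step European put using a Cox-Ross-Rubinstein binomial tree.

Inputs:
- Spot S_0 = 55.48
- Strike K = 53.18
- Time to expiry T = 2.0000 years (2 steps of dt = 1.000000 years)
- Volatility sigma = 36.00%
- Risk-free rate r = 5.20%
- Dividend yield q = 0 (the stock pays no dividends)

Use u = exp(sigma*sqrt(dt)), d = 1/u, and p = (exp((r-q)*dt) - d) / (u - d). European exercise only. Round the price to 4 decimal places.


Answer: Price = V(0,0) = 6.2927

Derivation:
dt = T/N = 1.000000
u = exp(sigma*sqrt(dt)) = 1.433329; d = 1/u = 0.697676
p = (exp((r-q)*dt) - d) / (u - d) = 0.483515
Discount per step: exp(-r*dt) = 0.949329
Stock lattice S(k, i) with i counting down-moves:
  k=0: S(0,0) = 55.4800
  k=1: S(1,0) = 79.5211; S(1,1) = 38.7071
  k=2: S(2,0) = 113.9800; S(2,1) = 55.4800; S(2,2) = 27.0050
Terminal payoffs V(N, i) = max(K - S_T, 0):
  V(2,0) = 0.000000; V(2,1) = 0.000000; V(2,2) = 26.174985
Backward induction: V(k, i) = exp(-r*dt) * [p * V(k+1, i) + (1-p) * V(k+1, i+1)].
  V(1,0) = exp(-r*dt) * [p*0.000000 + (1-p)*0.000000] = 0.000000
  V(1,1) = exp(-r*dt) * [p*0.000000 + (1-p)*26.174985] = 12.833961
  V(0,0) = exp(-r*dt) * [p*0.000000 + (1-p)*12.833961] = 6.292670


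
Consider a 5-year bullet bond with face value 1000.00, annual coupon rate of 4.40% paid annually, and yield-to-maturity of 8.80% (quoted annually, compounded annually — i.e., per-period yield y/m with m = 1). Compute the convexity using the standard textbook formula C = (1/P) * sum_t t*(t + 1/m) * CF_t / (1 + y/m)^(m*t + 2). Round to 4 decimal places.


Answer: Convexity = 22.3300

Derivation:
Coupon per period c = face * coupon_rate / m = 44.000000
Periods per year m = 1; per-period yield y/m = 0.088000
Number of cashflows N = 5
Cashflows (t years, CF_t, discount factor 1/(1+y/m)^(m*t), PV):
  t = 1.0000: CF_t = 44.000000, DF = 0.919118, PV = 40.441176
  t = 2.0000: CF_t = 44.000000, DF = 0.844777, PV = 37.170199
  t = 3.0000: CF_t = 44.000000, DF = 0.776450, PV = 34.163786
  t = 4.0000: CF_t = 44.000000, DF = 0.713649, PV = 31.400538
  t = 5.0000: CF_t = 1044.000000, DF = 0.655927, PV = 684.787812
Price P = sum_t PV_t = 827.963511
Convexity numerator sum_t t*(t + 1/m) * CF_t / (1+y/m)^(m*t + 2):
  t = 1.0000: term = 68.327572
  t = 2.0000: term = 188.403231
  t = 3.0000: term = 346.329468
  t = 4.0000: term = 530.529210
  t = 5.0000: term = 17354.794913
Convexity = (1/P) * sum = 18488.384393 / 827.963511 = 22.329951


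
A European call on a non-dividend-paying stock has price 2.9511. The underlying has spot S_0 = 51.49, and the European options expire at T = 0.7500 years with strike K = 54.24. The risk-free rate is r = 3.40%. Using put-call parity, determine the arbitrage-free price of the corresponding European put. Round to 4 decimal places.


Answer: Put price = 4.3355

Derivation:
Put-call parity: C - P = S_0 * exp(-qT) - K * exp(-rT).
S_0 * exp(-qT) = 51.4900 * 1.00000000 = 51.49000000
K * exp(-rT) = 54.2400 * 0.97482238 = 52.87436584
P = C - S*exp(-qT) + K*exp(-rT)
P = 2.9511 - 51.49000000 + 52.87436584 = 4.3355


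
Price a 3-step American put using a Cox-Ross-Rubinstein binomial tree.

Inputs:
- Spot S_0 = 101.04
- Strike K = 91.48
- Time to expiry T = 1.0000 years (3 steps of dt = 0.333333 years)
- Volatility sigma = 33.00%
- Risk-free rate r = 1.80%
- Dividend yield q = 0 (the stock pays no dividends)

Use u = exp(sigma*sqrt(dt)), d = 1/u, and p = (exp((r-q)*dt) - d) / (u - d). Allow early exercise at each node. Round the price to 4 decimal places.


dt = T/N = 0.333333
u = exp(sigma*sqrt(dt)) = 1.209885; d = 1/u = 0.826525
p = (exp((r-q)*dt) - d) / (u - d) = 0.468210
Discount per step: exp(-r*dt) = 0.994018
Stock lattice S(k, i) with i counting down-moves:
  k=0: S(0,0) = 101.0400
  k=1: S(1,0) = 122.2468; S(1,1) = 83.5120
  k=2: S(2,0) = 147.9046; S(2,1) = 101.0400; S(2,2) = 69.0248
  k=3: S(3,0) = 178.9476; S(3,1) = 122.2468; S(3,2) = 83.5120; S(3,3) = 57.0507
Terminal payoffs V(N, i) = max(K - S_T, 0):
  V(3,0) = 0.000000; V(3,1) = 0.000000; V(3,2) = 7.967954; V(3,3) = 34.429336
Backward induction: V(k, i) = exp(-r*dt) * [p * V(k+1, i) + (1-p) * V(k+1, i+1)]; then take max(V_cont, immediate exercise) for American.
  V(2,0) = exp(-r*dt) * [p*0.000000 + (1-p)*0.000000] = 0.000000; exercise = 0.000000; V(2,0) = max -> 0.000000
  V(2,1) = exp(-r*dt) * [p*0.000000 + (1-p)*7.967954] = 4.211928; exercise = 0.000000; V(2,1) = max -> 4.211928
  V(2,2) = exp(-r*dt) * [p*7.967954 + (1-p)*34.429336] = 21.908002; exercise = 22.455239; V(2,2) = max -> 22.455239
  V(1,0) = exp(-r*dt) * [p*0.000000 + (1-p)*4.211928] = 2.226461; exercise = 0.000000; V(1,0) = max -> 2.226461
  V(1,1) = exp(-r*dt) * [p*4.211928 + (1-p)*22.455239] = 13.830302; exercise = 7.967954; V(1,1) = max -> 13.830302
  V(0,0) = exp(-r*dt) * [p*2.226461 + (1-p)*13.830302] = 8.347032; exercise = 0.000000; V(0,0) = max -> 8.347032

Answer: Price = V(0,0) = 8.3470


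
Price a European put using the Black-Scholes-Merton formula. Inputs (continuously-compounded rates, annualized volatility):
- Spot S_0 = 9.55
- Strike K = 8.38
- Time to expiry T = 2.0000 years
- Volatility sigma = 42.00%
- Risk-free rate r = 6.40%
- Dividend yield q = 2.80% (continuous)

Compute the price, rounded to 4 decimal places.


Answer: Price = 1.1937

Derivation:
d1 = (ln(S/K) + (r - q + 0.5*sigma^2) * T) / (sigma * sqrt(T)) = 0.63823667
d2 = d1 - sigma * sqrt(T) = 0.04426697
exp(-rT) = 0.87985338; exp(-qT) = 0.94553914
P = K * exp(-rT) * N(-d2) - S_0 * exp(-qT) * N(-d1)
N(-d1) = 0.26165982; N(-d2) = 0.48234580
P = 8.3800 * 0.87985338 * 0.48234580 - 9.5500 * 0.94553914 * 0.26165982 = 1.1937


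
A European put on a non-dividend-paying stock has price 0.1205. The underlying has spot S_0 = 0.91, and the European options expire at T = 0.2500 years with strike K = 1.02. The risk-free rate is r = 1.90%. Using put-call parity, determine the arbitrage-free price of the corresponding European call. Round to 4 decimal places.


Answer: Call price = 0.0153

Derivation:
Put-call parity: C - P = S_0 * exp(-qT) - K * exp(-rT).
S_0 * exp(-qT) = 0.9100 * 1.00000000 = 0.91000000
K * exp(-rT) = 1.0200 * 0.99526126 = 1.01516649
C = P + S*exp(-qT) - K*exp(-rT)
C = 0.1205 + 0.91000000 - 1.01516649 = 0.0153


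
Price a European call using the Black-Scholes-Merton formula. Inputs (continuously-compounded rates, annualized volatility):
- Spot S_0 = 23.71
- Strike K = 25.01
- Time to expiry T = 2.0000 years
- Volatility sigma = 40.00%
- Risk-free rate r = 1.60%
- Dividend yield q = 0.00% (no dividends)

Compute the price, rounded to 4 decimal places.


Answer: Price = 5.0849

Derivation:
d1 = (ln(S/K) + (r - q + 0.5*sigma^2) * T) / (sigma * sqrt(T)) = 0.24504990
d2 = d1 - sigma * sqrt(T) = -0.32063553
exp(-rT) = 0.96850658; exp(-qT) = 1.00000000
C = S_0 * exp(-qT) * N(d1) - K * exp(-rT) * N(d2)
N(d1) = 0.59679110; N(d2) = 0.37424331
C = 23.7100 * 1.00000000 * 0.59679110 - 25.0100 * 0.96850658 * 0.37424331 = 5.0849


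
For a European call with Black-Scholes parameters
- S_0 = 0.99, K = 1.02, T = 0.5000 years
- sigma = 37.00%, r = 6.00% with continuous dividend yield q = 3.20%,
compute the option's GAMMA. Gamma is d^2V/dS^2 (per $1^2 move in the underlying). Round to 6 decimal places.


Answer: Gamma = 1.512059

Derivation:
d1 = 0.0702215775; d2 = -0.1914079315
phi(d1) = 0.3979598858; exp(-qT) = 0.9841273201; exp(-rT) = 0.9704455335
Gamma = exp(-qT) * phi(d1) / (S * sigma * sqrt(T)) = 0.9841273201 * 0.3979598858 / (0.9900 * 0.3700 * 0.7071067812) = 1.512059


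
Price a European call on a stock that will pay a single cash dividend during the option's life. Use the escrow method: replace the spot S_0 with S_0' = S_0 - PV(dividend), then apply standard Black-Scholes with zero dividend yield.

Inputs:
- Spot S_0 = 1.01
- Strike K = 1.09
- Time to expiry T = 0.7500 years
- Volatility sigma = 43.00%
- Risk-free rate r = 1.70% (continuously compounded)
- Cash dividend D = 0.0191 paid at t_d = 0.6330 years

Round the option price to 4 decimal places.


PV(D) = D * exp(-r * t_d) = 0.0191 * 0.98929669 = 0.01889557
S_0' = S_0 - PV(D) = 1.0100 - 0.01889557 = 0.99110443
d1 = (ln(S_0'/K) + (r + sigma^2/2)*T) / (sigma*sqrt(T)) = -0.03497820
d2 = d1 - sigma*sqrt(T) = -0.40736913
exp(-rT) = 0.98733094
N(d1) = 0.48604856; N(d2) = 0.34186845
C = S_0' * N(d1) - K * exp(-rT) * N(d2) = 0.99110443 * 0.48604856 - 1.0900 * 0.98733094 * 0.34186845 = 0.1138

Answer: Price = 0.1138


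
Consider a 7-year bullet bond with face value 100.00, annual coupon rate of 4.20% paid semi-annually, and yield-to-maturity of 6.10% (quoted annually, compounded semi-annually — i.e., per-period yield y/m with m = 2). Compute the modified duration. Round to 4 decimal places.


Answer: Modified duration = 5.8954

Derivation:
Coupon per period c = face * coupon_rate / m = 2.100000
Periods per year m = 2; per-period yield y/m = 0.030500
Number of cashflows N = 14
Cashflows (t years, CF_t, discount factor 1/(1+y/m)^(m*t), PV):
  t = 0.5000: CF_t = 2.100000, DF = 0.970403, PV = 2.037846
  t = 1.0000: CF_t = 2.100000, DF = 0.941681, PV = 1.977531
  t = 1.5000: CF_t = 2.100000, DF = 0.913810, PV = 1.919001
  t = 2.0000: CF_t = 2.100000, DF = 0.886764, PV = 1.862204
  t = 2.5000: CF_t = 2.100000, DF = 0.860518, PV = 1.807088
  t = 3.0000: CF_t = 2.100000, DF = 0.835049, PV = 1.753603
  t = 3.5000: CF_t = 2.100000, DF = 0.810334, PV = 1.701701
  t = 4.0000: CF_t = 2.100000, DF = 0.786350, PV = 1.651336
  t = 4.5000: CF_t = 2.100000, DF = 0.763076, PV = 1.602460
  t = 5.0000: CF_t = 2.100000, DF = 0.740491, PV = 1.555032
  t = 5.5000: CF_t = 2.100000, DF = 0.718575, PV = 1.509007
  t = 6.0000: CF_t = 2.100000, DF = 0.697307, PV = 1.464345
  t = 6.5000: CF_t = 2.100000, DF = 0.676669, PV = 1.421004
  t = 7.0000: CF_t = 102.100000, DF = 0.656641, PV = 67.043055
Price P = sum_t PV_t = 89.305214
First compute Macaulay numerator sum_t t * PV_t:
  t * PV_t at t = 0.5000: 1.018923
  t * PV_t at t = 1.0000: 1.977531
  t * PV_t at t = 1.5000: 2.878502
  t * PV_t at t = 2.0000: 3.724408
  t * PV_t at t = 2.5000: 4.517720
  t * PV_t at t = 3.0000: 5.260809
  t * PV_t at t = 3.5000: 5.955954
  t * PV_t at t = 4.0000: 6.605342
  t * PV_t at t = 4.5000: 7.211072
  t * PV_t at t = 5.0000: 7.775160
  t * PV_t at t = 5.5000: 8.299540
  t * PV_t at t = 6.0000: 8.786069
  t * PV_t at t = 6.5000: 9.236527
  t * PV_t at t = 7.0000: 469.301386
Macaulay duration D = 542.548944 / 89.305214 = 6.075221
Modified duration = D / (1 + y/m) = 6.075221 / (1 + 0.030500) = 5.895411
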